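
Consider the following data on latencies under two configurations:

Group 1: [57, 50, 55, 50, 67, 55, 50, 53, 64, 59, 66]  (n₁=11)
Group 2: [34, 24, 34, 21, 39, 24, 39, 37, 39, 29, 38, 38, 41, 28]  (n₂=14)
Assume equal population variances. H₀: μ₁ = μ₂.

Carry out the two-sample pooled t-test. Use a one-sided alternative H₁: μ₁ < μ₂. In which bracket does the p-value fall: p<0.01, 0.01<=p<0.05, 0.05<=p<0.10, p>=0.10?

p-value bracket: p>=0.10

x̄₁=56.909, s₁=6.363, n₁=11
x̄₂=33.214, s₂=6.716, n₂=14
s_p² = [10·6.363² + 13·6.716²]/23 = 43.0985
SE = √(s_p²·(1/11+1/14)) = 2.6451
t = (56.909−33.214)/2.6451 = 8.9580
df = 23
p-value (one-sided, H₁ less) = 1.00000
→ bracket: p>=0.10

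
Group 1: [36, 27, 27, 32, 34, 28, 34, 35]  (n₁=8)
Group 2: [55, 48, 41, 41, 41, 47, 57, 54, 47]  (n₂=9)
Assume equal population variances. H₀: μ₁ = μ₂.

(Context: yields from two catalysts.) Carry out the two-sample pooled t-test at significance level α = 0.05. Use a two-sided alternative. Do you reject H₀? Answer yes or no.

reject H₀: yes

x̄₁=31.625, s₁=3.739, n₁=8
x̄₂=47.889, s₂=6.274, n₂=9
s_p² = [7·3.739² + 8·6.274²]/15 = 27.5176
SE = √(s_p²·(1/8+1/9)) = 2.5490
t = (31.625−47.889)/2.5490 = -6.3806
df = 15
p-value (two-sided) = 0.00001
At α=0.05: p < α → reject H₀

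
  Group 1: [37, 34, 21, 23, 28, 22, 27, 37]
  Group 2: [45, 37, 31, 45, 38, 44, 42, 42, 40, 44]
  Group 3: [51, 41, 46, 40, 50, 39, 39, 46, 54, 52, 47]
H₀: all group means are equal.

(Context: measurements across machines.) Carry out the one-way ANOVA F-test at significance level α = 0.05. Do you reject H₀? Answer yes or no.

Group means [28.62, 40.80, 45.91], grand mean 39.379
SSB = Σnᵢ(x̄ᵢ−x̄)² = 1414.443; SSW = ΣΣ(x−x̄ᵢ)² = 784.384
MSB = 1414.443/2 = 707.2217; MSW = 784.384/26 = 30.1686
F = MSB/MSW = 23.4423
df = (2, 26)
p-value (upper-tail) = 0.00000
At α=0.05: p < α → reject H₀

reject H₀: yes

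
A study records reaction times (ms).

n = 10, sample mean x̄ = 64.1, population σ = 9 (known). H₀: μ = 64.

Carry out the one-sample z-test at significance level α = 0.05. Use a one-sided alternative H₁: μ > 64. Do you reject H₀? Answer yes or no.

SE = σ/√n = 9/√10 = 2.8460
z = (x̄−μ₀)/SE = (64.1−64)/2.8460 = 0.0351
p-value (one-sided, H₁ greater) = 0.48599
At α=0.05: p ≥ α → fail to reject H₀

reject H₀: no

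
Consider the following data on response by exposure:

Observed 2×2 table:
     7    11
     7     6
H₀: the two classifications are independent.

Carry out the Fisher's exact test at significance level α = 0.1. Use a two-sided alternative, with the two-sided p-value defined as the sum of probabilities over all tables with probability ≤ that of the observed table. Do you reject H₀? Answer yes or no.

Margins: r₁=18, r₂=13, c₁=14, c₂=17, n=31
p_obs = C(18,7)·C(13,7)/C(31,14); sum pmf over tables with pmf ≤ p_obs
p-value (two-sided) = 0.48088
At α=0.1: p ≥ α → fail to reject H₀

reject H₀: no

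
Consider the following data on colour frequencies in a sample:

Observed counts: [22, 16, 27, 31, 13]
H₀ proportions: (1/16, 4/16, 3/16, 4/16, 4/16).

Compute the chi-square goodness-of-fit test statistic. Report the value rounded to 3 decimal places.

test statistic = 48.578

n = 109; E_i = n·p_i = [6.81, 27.25, 20.44, 27.25, 27.25]
χ² = (22−6.81)²/6.81 + (16−27.25)²/27.25 + (27−20.44)²/20.44 + (31−27.25)²/27.25 + (13−27.25)²/27.25 = 48.5780
df = 4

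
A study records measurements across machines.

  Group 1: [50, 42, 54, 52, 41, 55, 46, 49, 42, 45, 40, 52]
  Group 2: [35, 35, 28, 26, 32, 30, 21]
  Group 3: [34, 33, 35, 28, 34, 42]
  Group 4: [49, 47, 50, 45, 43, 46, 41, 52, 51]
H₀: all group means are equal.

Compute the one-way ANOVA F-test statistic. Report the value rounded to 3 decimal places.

Group means [47.33, 29.57, 34.33, 47.11], grand mean 41.324
SSB = Σnᵢ(x̄ᵢ−x̄)² = 1994.838; SSW = ΣΣ(x−x̄ᵢ)² = 680.603
MSB = 1994.838/3 = 664.9460; MSW = 680.603/30 = 22.6868
F = MSB/MSW = 29.3099
df = (3, 30)

test statistic = 29.310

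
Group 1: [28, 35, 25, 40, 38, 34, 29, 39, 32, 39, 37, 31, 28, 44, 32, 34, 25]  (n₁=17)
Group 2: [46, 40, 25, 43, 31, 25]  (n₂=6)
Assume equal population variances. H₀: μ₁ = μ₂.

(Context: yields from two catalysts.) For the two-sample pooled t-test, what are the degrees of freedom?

df = n₁ + n₂ − 2 = 17 + 6 − 2 = 21

degrees of freedom = 21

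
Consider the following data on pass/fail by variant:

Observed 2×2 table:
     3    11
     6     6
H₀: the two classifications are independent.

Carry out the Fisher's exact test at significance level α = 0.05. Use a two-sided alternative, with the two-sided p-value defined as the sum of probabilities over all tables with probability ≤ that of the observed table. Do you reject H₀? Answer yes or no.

reject H₀: no

Margins: r₁=14, r₂=12, c₁=9, c₂=17, n=26
p_obs = C(14,3)·C(12,6)/C(26,9); sum pmf over tables with pmf ≤ p_obs
p-value (two-sided) = 0.21767
At α=0.05: p ≥ α → fail to reject H₀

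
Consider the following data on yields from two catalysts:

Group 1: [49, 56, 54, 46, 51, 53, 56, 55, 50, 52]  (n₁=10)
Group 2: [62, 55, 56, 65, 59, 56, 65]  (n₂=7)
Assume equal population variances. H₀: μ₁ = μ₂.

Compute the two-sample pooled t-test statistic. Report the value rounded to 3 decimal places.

test statistic = -4.104

x̄₁=52.200, s₁=3.259, n₁=10
x̄₂=59.714, s₂=4.309, n₂=7
s_p² = [9·3.259² + 6·4.309²]/15 = 13.8019
SE = √(s_p²·(1/10+1/7)) = 1.8308
t = (52.200−59.714)/1.8308 = -4.1043
df = 15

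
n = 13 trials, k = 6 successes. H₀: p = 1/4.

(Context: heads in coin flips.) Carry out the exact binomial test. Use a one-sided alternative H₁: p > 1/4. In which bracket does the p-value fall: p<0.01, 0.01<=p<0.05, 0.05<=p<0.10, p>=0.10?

p-value bracket: 0.05<=p<0.10

Exact binomial: n=13, k=6, p₀=1/4=0.2500
P(X≥6) from Σ C(n,i)·p₀^i·(1−p₀)^(n−i)
p-value (one-sided, H₁ greater) = 0.08021
→ bracket: 0.05<=p<0.10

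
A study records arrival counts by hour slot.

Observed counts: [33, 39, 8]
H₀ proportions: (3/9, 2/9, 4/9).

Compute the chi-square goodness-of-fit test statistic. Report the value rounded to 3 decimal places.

test statistic = 48.194

n = 80; E_i = n·p_i = [26.67, 17.78, 35.56]
χ² = (33−26.67)²/26.67 + (39−17.78)²/17.78 + (8−35.56)²/35.56 = 48.1938
df = 2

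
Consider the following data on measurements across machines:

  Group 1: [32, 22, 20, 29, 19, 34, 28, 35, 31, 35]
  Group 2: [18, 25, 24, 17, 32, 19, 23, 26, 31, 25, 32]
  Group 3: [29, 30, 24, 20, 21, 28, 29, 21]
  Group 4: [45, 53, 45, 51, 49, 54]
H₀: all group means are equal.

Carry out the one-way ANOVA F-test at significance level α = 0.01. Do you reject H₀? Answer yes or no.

reject H₀: yes

Group means [28.50, 24.73, 25.25, 49.50], grand mean 30.171
SSB = Σnᵢ(x̄ᵢ−x̄)² = 2789.290; SSW = ΣΣ(x−x̄ᵢ)² = 825.682
MSB = 2789.290/3 = 929.7632; MSW = 825.682/31 = 26.6349
F = MSB/MSW = 34.9077
df = (3, 31)
p-value (upper-tail) = 0.00000
At α=0.01: p < α → reject H₀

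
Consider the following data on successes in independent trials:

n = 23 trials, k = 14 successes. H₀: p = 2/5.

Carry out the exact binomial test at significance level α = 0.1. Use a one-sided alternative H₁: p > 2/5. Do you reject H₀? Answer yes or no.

reject H₀: yes

Exact binomial: n=23, k=14, p₀=2/5=0.4000
P(X≥14) from Σ C(n,i)·p₀^i·(1−p₀)^(n−i)
p-value (one-sided, H₁ greater) = 0.03492
At α=0.1: p < α → reject H₀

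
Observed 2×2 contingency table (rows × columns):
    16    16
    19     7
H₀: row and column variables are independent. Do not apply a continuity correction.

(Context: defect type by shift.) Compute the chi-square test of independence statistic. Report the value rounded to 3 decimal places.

Row totals [32, 26], col totals [35, 23], n=58
χ² = (16−19.31)²/19.31 + (16−12.69)²/12.69 + (19−15.69)²/15.69 + (7−10.31)²/10.31 = 3.1924
df = 1

test statistic = 3.192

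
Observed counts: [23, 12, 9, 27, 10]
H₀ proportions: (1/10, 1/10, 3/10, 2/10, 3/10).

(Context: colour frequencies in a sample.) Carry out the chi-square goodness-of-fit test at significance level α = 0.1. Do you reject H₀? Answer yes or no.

n = 81; E_i = n·p_i = [8.10, 8.10, 24.30, 16.20, 24.30]
χ² = (23−8.10)²/8.10 + (12−8.10)²/8.10 + (9−24.30)²/24.30 + (27−16.20)²/16.20 + (10−24.30)²/24.30 = 54.5350
df = 4
p-value (upper-tail) = 0.00000
At α=0.1: p < α → reject H₀

reject H₀: yes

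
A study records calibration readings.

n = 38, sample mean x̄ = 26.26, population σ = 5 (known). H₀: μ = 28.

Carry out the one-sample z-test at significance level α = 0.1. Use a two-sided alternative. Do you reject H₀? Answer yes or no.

reject H₀: yes

SE = σ/√n = 5/√38 = 0.8111
z = (x̄−μ₀)/SE = (26.26−28)/0.8111 = -2.1452
p-value (two-sided) = 0.03194
At α=0.1: p < α → reject H₀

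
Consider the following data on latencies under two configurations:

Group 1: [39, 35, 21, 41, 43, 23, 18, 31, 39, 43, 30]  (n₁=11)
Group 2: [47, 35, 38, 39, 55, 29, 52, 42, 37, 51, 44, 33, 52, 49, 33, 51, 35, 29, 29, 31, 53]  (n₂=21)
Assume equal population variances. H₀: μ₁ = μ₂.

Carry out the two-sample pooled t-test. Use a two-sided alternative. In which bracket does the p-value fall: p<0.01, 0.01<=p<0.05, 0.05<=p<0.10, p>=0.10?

p-value bracket: 0.01<=p<0.05

x̄₁=33.000, s₁=9.066, n₁=11
x̄₂=41.143, s₂=9.090, n₂=21
s_p² = [10·9.066² + 20·9.090²]/30 = 82.4857
SE = √(s_p²·(1/11+1/21)) = 3.3803
t = (33.000−41.143)/3.3803 = -2.4089
df = 30
p-value (two-sided) = 0.02235
→ bracket: 0.01<=p<0.05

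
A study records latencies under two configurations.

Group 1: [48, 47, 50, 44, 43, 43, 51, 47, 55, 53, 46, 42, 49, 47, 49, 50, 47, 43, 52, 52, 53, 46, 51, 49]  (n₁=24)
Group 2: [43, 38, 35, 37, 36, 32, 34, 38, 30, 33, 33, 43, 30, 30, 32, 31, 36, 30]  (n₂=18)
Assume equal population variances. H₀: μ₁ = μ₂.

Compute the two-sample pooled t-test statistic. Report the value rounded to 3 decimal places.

test statistic = 11.462

x̄₁=48.208, s₁=3.599, n₁=24
x̄₂=34.500, s₂=4.134, n₂=18
s_p² = [23·3.599² + 17·4.134²]/40 = 14.7115
SE = √(s_p²·(1/24+1/18)) = 1.1959
t = (48.208−34.500)/1.1959 = 11.4624
df = 40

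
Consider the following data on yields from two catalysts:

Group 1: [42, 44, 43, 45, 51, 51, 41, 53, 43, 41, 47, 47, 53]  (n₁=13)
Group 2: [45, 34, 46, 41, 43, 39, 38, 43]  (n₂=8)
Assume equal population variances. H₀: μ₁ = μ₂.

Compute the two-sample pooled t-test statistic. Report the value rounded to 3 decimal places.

test statistic = 2.650

x̄₁=46.231, s₁=4.456, n₁=13
x̄₂=41.125, s₂=3.980, n₂=8
s_p² = [12·4.456² + 7·3.980²]/19 = 18.3780
SE = √(s_p²·(1/13+1/8)) = 1.9264
t = (46.231−41.125)/1.9264 = 2.6504
df = 19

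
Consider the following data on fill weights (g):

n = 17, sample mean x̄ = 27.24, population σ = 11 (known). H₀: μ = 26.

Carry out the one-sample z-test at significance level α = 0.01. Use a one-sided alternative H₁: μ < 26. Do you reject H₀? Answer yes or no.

SE = σ/√n = 11/√17 = 2.6679
z = (x̄−μ₀)/SE = (27.24−26)/2.6679 = 0.4648
p-value (one-sided, H₁ less) = 0.67896
At α=0.01: p ≥ α → fail to reject H₀

reject H₀: no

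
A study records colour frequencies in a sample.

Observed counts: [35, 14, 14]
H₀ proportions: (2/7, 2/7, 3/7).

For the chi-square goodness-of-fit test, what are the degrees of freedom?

df = k − 1 = 3 − 1 = 2

degrees of freedom = 2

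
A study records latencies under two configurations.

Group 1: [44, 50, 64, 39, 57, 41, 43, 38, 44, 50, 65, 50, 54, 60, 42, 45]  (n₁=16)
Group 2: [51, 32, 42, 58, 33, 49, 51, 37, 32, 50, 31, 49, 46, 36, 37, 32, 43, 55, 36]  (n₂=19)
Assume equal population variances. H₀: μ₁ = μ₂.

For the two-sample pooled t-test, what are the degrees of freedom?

degrees of freedom = 33

df = n₁ + n₂ − 2 = 16 + 19 − 2 = 33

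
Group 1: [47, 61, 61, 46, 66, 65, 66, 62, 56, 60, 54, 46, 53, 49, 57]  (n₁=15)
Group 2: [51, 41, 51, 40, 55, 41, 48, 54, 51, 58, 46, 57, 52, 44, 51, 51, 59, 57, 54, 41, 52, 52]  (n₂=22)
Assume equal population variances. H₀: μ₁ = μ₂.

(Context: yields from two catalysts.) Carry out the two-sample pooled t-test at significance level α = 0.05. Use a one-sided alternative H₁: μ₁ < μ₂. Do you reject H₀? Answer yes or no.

reject H₀: no

x̄₁=56.600, s₁=7.179, n₁=15
x̄₂=50.273, s₂=5.832, n₂=22
s_p² = [14·7.179² + 21·5.832²]/35 = 41.0275
SE = √(s_p²·(1/15+1/22)) = 2.1448
t = (56.600−50.273)/2.1448 = 2.9501
df = 35
p-value (one-sided, H₁ less) = 0.99718
At α=0.05: p ≥ α → fail to reject H₀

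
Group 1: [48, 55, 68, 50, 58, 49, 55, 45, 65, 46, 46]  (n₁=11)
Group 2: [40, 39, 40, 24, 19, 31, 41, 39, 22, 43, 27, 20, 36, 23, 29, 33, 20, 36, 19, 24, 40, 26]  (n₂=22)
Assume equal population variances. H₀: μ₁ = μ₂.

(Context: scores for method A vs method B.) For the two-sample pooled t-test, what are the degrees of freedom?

df = n₁ + n₂ − 2 = 11 + 22 − 2 = 31

degrees of freedom = 31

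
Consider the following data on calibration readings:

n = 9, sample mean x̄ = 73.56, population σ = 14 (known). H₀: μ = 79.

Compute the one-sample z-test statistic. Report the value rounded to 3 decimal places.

test statistic = -1.166

SE = σ/√n = 14/√9 = 4.6667
z = (x̄−μ₀)/SE = (73.56−79)/4.6667 = -1.1657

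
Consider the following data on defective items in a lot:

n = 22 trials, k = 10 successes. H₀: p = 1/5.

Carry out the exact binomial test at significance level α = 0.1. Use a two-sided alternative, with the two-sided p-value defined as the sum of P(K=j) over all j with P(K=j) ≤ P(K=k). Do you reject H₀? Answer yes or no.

reject H₀: yes

Exact binomial: n=22, k=10, p₀=1/5=0.2000
P(X=j) = C(n,j)·p₀^j·(1−p₀)^(n−j); p = Σ P(X=j) over j with P(X=j) ≤ P(X=10)
p-value (two-sided) = 0.00614
At α=0.1: p < α → reject H₀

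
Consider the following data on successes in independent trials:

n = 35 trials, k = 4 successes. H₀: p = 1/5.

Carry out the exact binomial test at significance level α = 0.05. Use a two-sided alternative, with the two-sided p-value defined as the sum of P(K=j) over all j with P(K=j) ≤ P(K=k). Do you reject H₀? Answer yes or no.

Exact binomial: n=35, k=4, p₀=1/5=0.2000
P(X=j) = C(n,j)·p₀^j·(1−p₀)^(n−j); p = Σ P(X=j) over j with P(X=j) ≤ P(X=4)
p-value (two-sided) = 0.28922
At α=0.05: p ≥ α → fail to reject H₀

reject H₀: no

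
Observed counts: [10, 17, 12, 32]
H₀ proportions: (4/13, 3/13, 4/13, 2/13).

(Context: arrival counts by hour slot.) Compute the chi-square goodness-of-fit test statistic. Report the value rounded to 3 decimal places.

test statistic = 51.554

n = 71; E_i = n·p_i = [21.85, 16.38, 21.85, 10.92]
χ² = (10−21.85)²/21.85 + (17−16.38)²/16.38 + (12−21.85)²/21.85 + (32−10.92)²/10.92 = 51.5540
df = 3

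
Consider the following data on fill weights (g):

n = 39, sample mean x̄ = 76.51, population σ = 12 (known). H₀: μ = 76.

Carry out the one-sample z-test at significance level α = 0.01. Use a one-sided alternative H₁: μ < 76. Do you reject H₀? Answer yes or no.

SE = σ/√n = 12/√39 = 1.9215
z = (x̄−μ₀)/SE = (76.51−76)/1.9215 = 0.2654
p-value (one-sided, H₁ less) = 0.60465
At α=0.01: p ≥ α → fail to reject H₀

reject H₀: no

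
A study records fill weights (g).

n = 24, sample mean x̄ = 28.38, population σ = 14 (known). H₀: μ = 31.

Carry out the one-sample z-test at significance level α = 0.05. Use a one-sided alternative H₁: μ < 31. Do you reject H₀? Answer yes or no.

SE = σ/√n = 14/√24 = 2.8577
z = (x̄−μ₀)/SE = (28.38−31)/2.8577 = -0.9168
p-value (one-sided, H₁ less) = 0.17962
At α=0.05: p ≥ α → fail to reject H₀

reject H₀: no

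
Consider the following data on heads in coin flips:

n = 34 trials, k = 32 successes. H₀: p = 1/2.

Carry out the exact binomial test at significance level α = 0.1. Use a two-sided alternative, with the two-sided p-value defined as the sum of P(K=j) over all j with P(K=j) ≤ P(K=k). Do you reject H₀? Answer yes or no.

Exact binomial: n=34, k=32, p₀=1/2=0.5000
P(X=j) = C(n,j)·p₀^j·(1−p₀)^(n−j); p = Σ P(X=j) over j with P(X=j) ≤ P(X=32)
p-value (two-sided) = 0.00000
At α=0.1: p < α → reject H₀

reject H₀: yes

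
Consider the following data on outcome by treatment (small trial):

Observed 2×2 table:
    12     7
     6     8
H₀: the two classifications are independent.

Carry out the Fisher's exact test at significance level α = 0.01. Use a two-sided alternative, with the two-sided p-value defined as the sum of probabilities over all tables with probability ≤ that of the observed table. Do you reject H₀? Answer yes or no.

Margins: r₁=19, r₂=14, c₁=18, c₂=15, n=33
p_obs = C(19,12)·C(14,6)/C(33,18); sum pmf over tables with pmf ≤ p_obs
p-value (two-sided) = 0.30411
At α=0.01: p ≥ α → fail to reject H₀

reject H₀: no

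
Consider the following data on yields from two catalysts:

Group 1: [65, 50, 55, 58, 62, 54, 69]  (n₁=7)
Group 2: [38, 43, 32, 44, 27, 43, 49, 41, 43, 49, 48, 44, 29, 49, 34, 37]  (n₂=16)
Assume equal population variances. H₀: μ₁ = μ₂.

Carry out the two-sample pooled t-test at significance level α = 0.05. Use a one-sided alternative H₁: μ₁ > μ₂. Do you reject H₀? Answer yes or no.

reject H₀: yes

x̄₁=59.000, s₁=6.683, n₁=7
x̄₂=40.625, s₂=7.136, n₂=16
s_p² = [6·6.683² + 15·7.136²]/21 = 49.1310
SE = √(s_p²·(1/7+1/16)) = 3.1764
t = (59.000−40.625)/3.1764 = 5.7849
df = 21
p-value (one-sided, H₁ greater) = 0.00000
At α=0.05: p < α → reject H₀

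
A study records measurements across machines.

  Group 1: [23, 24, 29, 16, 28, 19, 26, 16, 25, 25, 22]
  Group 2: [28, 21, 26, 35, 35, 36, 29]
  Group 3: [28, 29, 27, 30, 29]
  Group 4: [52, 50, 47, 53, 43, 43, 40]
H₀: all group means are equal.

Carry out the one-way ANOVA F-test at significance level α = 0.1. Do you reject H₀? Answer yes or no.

Group means [23.00, 30.00, 28.60, 46.86], grand mean 31.133
SSB = Σnᵢ(x̄ᵢ−x̄)² = 2499.410; SSW = ΣΣ(x−x̄ᵢ)² = 538.057
MSB = 2499.410/3 = 833.1365; MSW = 538.057/26 = 20.6945
F = MSB/MSW = 40.2588
df = (3, 26)
p-value (upper-tail) = 0.00000
At α=0.1: p < α → reject H₀

reject H₀: yes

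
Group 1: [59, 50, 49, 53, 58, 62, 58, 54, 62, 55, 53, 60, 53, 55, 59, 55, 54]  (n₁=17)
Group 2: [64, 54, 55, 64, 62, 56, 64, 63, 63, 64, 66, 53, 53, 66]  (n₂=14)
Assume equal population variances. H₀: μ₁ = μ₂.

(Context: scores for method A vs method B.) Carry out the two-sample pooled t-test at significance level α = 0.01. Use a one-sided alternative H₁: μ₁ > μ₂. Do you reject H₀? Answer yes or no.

x̄₁=55.824, s₁=3.844, n₁=17
x̄₂=60.500, s₂=5.034, n₂=14
s_p² = [16·3.844² + 13·5.034²]/29 = 19.5162
SE = √(s_p²·(1/17+1/14)) = 1.5944
t = (55.824−60.500)/1.5944 = -2.9331
df = 29
p-value (one-sided, H₁ greater) = 0.99675
At α=0.01: p ≥ α → fail to reject H₀

reject H₀: no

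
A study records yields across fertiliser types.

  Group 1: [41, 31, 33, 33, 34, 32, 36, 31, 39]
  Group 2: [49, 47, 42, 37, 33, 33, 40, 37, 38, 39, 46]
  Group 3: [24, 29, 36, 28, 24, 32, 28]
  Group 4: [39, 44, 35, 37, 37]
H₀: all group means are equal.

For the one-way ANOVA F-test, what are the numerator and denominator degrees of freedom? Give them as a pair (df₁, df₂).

degrees of freedom = [3, 28]

k = 4 groups, N = 32 total
df = (k−1, N−k) = (4−1, 32−4) = (3, 28)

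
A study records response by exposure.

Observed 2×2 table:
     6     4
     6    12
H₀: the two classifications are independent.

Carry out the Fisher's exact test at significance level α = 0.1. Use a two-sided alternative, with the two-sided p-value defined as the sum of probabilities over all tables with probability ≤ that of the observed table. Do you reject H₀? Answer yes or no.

Margins: r₁=10, r₂=18, c₁=12, c₂=16, n=28
p_obs = C(10,6)·C(18,6)/C(28,12); sum pmf over tables with pmf ≤ p_obs
p-value (two-sided) = 0.24254
At α=0.1: p ≥ α → fail to reject H₀

reject H₀: no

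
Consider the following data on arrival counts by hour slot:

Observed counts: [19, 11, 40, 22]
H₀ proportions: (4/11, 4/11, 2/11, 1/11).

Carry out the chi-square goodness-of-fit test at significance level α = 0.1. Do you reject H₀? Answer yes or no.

n = 92; E_i = n·p_i = [33.45, 33.45, 16.73, 8.36]
χ² = (19−33.45)²/33.45 + (11−33.45)²/33.45 + (40−16.73)²/16.73 + (22−8.36)²/8.36 = 75.9293
df = 3
p-value (upper-tail) = 0.00000
At α=0.1: p < α → reject H₀

reject H₀: yes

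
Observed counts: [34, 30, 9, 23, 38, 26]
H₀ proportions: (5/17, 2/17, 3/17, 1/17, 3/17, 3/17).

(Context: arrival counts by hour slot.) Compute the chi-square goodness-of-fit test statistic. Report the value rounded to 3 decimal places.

n = 160; E_i = n·p_i = [47.06, 18.82, 28.24, 9.41, 28.24, 28.24]
χ² = (34−47.06)²/47.06 + (30−18.82)²/18.82 + (9−28.24)²/28.24 + (23−9.41)²/9.41 + (38−28.24)²/28.24 + (26−28.24)²/28.24 = 46.5358
df = 5

test statistic = 46.536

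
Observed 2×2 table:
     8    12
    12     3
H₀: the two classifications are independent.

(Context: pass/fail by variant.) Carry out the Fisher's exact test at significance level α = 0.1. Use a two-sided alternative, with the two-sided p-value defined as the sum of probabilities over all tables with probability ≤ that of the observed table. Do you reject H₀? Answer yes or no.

reject H₀: yes

Margins: r₁=20, r₂=15, c₁=20, c₂=15, n=35
p_obs = C(20,8)·C(15,12)/C(35,20); sum pmf over tables with pmf ≤ p_obs
p-value (two-sided) = 0.03687
At α=0.1: p < α → reject H₀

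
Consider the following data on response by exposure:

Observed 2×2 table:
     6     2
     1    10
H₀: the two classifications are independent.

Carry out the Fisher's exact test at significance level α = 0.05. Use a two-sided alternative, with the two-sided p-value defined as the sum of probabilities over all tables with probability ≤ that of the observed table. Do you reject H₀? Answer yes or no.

Margins: r₁=8, r₂=11, c₁=7, c₂=12, n=19
p_obs = C(8,6)·C(11,1)/C(19,7); sum pmf over tables with pmf ≤ p_obs
p-value (two-sided) = 0.00627
At α=0.05: p < α → reject H₀

reject H₀: yes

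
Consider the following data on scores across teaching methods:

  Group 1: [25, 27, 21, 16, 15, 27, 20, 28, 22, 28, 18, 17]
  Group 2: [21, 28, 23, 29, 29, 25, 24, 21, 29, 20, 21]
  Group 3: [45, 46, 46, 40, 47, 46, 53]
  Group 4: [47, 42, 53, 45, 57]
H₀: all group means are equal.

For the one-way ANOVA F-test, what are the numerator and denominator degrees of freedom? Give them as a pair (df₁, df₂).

k = 4 groups, N = 35 total
df = (k−1, N−k) = (4−1, 35−4) = (3, 31)

degrees of freedom = [3, 31]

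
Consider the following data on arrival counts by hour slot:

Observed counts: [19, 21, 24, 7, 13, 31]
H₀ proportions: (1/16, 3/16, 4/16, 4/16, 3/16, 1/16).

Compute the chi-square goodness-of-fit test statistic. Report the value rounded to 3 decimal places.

test statistic = 118.959

n = 115; E_i = n·p_i = [7.19, 21.56, 28.75, 28.75, 21.56, 7.19]
χ² = (19−7.19)²/7.19 + (21−21.56)²/21.56 + (24−28.75)²/28.75 + (7−28.75)²/28.75 + (13−21.56)²/21.56 + (31−7.19)²/7.19 = 118.9594
df = 5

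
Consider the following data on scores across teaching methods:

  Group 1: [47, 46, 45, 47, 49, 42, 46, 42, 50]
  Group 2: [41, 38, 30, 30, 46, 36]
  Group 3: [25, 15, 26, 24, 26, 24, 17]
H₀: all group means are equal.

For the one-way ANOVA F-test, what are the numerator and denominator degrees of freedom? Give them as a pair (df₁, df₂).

degrees of freedom = [2, 19]

k = 3 groups, N = 22 total
df = (k−1, N−k) = (3−1, 22−3) = (2, 19)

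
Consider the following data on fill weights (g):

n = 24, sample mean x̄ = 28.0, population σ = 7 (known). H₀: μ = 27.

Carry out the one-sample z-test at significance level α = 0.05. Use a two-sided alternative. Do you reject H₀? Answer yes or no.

reject H₀: no

SE = σ/√n = 7/√24 = 1.4289
z = (x̄−μ₀)/SE = (28.0−27)/1.4289 = 0.6999
p-value (two-sided) = 0.48402
At α=0.05: p ≥ α → fail to reject H₀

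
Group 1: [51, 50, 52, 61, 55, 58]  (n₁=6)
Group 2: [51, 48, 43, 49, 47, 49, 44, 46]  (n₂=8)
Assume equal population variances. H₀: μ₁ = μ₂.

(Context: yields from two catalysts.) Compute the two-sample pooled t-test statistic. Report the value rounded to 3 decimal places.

x̄₁=54.500, s₁=4.324, n₁=6
x̄₂=47.125, s₂=2.696, n₂=8
s_p² = [5·4.324² + 7·2.696²]/12 = 12.0312
SE = √(s_p²·(1/6+1/8)) = 1.8733
t = (54.500−47.125)/1.8733 = 3.9370
df = 12

test statistic = 3.937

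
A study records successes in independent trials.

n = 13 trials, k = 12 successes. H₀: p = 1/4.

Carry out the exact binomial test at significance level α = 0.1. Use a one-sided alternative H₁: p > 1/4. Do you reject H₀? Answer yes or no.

Exact binomial: n=13, k=12, p₀=1/4=0.2500
P(X≥12) from Σ C(n,i)·p₀^i·(1−p₀)^(n−i)
p-value (one-sided, H₁ greater) = 0.00000
At α=0.1: p < α → reject H₀

reject H₀: yes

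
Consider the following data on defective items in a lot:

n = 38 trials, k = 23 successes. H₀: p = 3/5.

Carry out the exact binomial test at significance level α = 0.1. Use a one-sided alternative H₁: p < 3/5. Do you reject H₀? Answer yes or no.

reject H₀: no

Exact binomial: n=38, k=23, p₀=3/5=0.6000
P(X≤23) from Σ C(n,i)·p₀^i·(1−p₀)^(n−i)
p-value (one-sided, H₁ less) = 0.58733
At α=0.1: p ≥ α → fail to reject H₀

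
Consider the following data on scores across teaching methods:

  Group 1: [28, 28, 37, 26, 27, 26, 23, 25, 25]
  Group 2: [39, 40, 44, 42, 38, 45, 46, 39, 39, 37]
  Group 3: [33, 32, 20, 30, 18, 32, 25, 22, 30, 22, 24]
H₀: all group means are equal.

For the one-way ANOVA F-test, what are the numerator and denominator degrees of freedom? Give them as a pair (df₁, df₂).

k = 3 groups, N = 30 total
df = (k−1, N−k) = (3−1, 30−3) = (2, 27)

degrees of freedom = [2, 27]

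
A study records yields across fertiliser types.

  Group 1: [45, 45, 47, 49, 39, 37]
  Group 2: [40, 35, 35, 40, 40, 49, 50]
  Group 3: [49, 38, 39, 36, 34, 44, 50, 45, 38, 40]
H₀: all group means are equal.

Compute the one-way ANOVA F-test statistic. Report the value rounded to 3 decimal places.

test statistic = 0.420

Group means [43.67, 41.29, 41.30], grand mean 41.913
SSB = Σnᵢ(x̄ᵢ−x̄)² = 24.964; SSW = ΣΣ(x−x̄ᵢ)² = 594.862
MSB = 24.964/2 = 12.4821; MSW = 594.862/20 = 29.7431
F = MSB/MSW = 0.4197
df = (2, 20)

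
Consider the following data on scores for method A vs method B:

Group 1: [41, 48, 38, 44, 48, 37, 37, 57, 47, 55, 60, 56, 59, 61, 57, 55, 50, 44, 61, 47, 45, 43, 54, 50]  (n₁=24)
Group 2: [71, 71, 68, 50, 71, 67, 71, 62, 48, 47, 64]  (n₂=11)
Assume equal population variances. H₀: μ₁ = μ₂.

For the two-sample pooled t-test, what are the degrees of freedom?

df = n₁ + n₂ − 2 = 24 + 11 − 2 = 33

degrees of freedom = 33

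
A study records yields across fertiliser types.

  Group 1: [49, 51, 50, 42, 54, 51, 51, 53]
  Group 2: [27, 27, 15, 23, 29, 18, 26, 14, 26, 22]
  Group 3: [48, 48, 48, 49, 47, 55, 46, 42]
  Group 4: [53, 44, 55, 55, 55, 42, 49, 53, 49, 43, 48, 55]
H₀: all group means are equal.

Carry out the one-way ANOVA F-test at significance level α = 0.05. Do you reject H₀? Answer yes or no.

reject H₀: yes

Group means [50.12, 22.70, 47.88, 50.08], grand mean 42.421
SSB = Σnᵢ(x̄ᵢ−x̄)² = 5306.496; SSW = ΣΣ(x−x̄ᵢ)² = 712.767
MSB = 5306.496/3 = 1768.8322; MSW = 712.767/34 = 20.9637
F = MSB/MSW = 84.3759
df = (3, 34)
p-value (upper-tail) = 0.00000
At α=0.05: p < α → reject H₀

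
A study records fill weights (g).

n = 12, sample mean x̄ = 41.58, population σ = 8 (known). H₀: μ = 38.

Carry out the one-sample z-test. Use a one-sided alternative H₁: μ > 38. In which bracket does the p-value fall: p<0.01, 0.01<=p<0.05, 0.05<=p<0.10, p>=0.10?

p-value bracket: 0.05<=p<0.10

SE = σ/√n = 8/√12 = 2.3094
z = (x̄−μ₀)/SE = (41.58−38)/2.3094 = 1.5502
p-value (one-sided, H₁ greater) = 0.06055
→ bracket: 0.05<=p<0.10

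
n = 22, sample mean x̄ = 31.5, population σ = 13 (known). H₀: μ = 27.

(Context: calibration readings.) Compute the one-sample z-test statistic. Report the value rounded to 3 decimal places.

test statistic = 1.624

SE = σ/√n = 13/√22 = 2.7716
z = (x̄−μ₀)/SE = (31.5−27)/2.7716 = 1.6236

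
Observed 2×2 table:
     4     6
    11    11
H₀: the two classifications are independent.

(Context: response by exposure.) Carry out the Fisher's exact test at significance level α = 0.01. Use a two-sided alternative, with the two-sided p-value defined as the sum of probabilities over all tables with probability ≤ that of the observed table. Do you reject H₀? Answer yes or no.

reject H₀: no

Margins: r₁=10, r₂=22, c₁=15, c₂=17, n=32
p_obs = C(10,4)·C(22,11)/C(32,15); sum pmf over tables with pmf ≤ p_obs
p-value (two-sided) = 0.71195
At α=0.01: p ≥ α → fail to reject H₀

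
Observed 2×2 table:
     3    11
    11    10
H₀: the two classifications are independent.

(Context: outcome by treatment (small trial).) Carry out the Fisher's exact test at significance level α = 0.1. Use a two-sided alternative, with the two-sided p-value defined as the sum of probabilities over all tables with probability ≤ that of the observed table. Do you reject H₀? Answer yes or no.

Margins: r₁=14, r₂=21, c₁=14, c₂=21, n=35
p_obs = C(14,3)·C(21,11)/C(35,14); sum pmf over tables with pmf ≤ p_obs
p-value (two-sided) = 0.08851
At α=0.1: p < α → reject H₀

reject H₀: yes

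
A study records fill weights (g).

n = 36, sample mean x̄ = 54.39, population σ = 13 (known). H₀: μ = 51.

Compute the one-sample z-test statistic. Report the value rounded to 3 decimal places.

test statistic = 1.565

SE = σ/√n = 13/√36 = 2.1667
z = (x̄−μ₀)/SE = (54.39−51)/2.1667 = 1.5646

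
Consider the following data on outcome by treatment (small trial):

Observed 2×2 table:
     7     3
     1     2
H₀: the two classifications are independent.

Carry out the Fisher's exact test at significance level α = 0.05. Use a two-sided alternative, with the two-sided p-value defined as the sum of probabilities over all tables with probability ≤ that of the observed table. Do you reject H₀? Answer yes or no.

Margins: r₁=10, r₂=3, c₁=8, c₂=5, n=13
p_obs = C(10,7)·C(3,1)/C(13,8); sum pmf over tables with pmf ≤ p_obs
p-value (two-sided) = 0.51049
At α=0.05: p ≥ α → fail to reject H₀

reject H₀: no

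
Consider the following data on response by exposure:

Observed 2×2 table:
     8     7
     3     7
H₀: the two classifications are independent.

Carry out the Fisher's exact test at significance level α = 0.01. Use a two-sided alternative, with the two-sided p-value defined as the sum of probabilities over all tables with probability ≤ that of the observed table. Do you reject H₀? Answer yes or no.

reject H₀: no

Margins: r₁=15, r₂=10, c₁=11, c₂=14, n=25
p_obs = C(15,8)·C(10,3)/C(25,11); sum pmf over tables with pmf ≤ p_obs
p-value (two-sided) = 0.41387
At α=0.01: p ≥ α → fail to reject H₀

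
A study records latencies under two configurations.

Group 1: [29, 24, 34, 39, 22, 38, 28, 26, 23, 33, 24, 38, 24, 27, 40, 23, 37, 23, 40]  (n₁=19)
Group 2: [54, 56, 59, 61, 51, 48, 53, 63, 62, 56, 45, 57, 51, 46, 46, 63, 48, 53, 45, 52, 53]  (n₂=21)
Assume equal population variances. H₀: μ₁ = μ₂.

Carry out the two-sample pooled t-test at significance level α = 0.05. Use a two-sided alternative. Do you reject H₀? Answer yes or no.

reject H₀: yes

x̄₁=30.105, s₁=6.798, n₁=19
x̄₂=53.429, s₂=5.904, n₂=21
s_p² = [18·6.798² + 20·5.904²]/38 = 40.2351
SE = √(s_p²·(1/19+1/21)) = 2.0084
t = (30.105−53.429)/2.0084 = -11.6130
df = 38
p-value (two-sided) = 0.00000
At α=0.05: p < α → reject H₀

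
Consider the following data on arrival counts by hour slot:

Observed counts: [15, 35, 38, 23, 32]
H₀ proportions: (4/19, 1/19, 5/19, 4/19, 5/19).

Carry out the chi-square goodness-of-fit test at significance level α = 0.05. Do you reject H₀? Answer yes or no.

n = 143; E_i = n·p_i = [30.11, 7.53, 37.63, 30.11, 37.63]
χ² = (15−30.11)²/30.11 + (35−7.53)²/7.53 + (38−37.63)²/37.63 + (23−30.11)²/30.11 + (32−37.63)²/37.63 = 110.3909
df = 4
p-value (upper-tail) = 0.00000
At α=0.05: p < α → reject H₀

reject H₀: yes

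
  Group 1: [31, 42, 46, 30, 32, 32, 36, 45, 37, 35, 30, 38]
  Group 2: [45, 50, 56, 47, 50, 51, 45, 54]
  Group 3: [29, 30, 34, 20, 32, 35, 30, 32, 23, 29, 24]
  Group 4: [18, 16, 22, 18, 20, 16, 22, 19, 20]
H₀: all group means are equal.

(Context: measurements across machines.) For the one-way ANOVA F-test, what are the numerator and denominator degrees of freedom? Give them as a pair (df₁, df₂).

k = 4 groups, N = 40 total
df = (k−1, N−k) = (4−1, 40−4) = (3, 36)

degrees of freedom = [3, 36]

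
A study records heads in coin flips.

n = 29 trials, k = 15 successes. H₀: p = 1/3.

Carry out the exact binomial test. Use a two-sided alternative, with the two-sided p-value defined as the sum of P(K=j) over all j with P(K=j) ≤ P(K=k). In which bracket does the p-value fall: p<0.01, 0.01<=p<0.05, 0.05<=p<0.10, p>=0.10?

p-value bracket: 0.01<=p<0.05

Exact binomial: n=29, k=15, p₀=1/3=0.3333
P(X=j) = C(n,j)·p₀^j·(1−p₀)^(n−j); p = Σ P(X=j) over j with P(X=j) ≤ P(X=15)
p-value (two-sided) = 0.04724
→ bracket: 0.01<=p<0.05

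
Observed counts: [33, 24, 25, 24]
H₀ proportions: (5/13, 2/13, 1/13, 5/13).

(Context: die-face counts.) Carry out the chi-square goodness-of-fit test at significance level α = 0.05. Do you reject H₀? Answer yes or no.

n = 106; E_i = n·p_i = [40.77, 16.31, 8.15, 40.77]
χ² = (33−40.77)²/40.77 + (24−16.31)²/16.31 + (25−8.15)²/8.15 + (24−40.77)²/40.77 = 46.8113
df = 3
p-value (upper-tail) = 0.00000
At α=0.05: p < α → reject H₀

reject H₀: yes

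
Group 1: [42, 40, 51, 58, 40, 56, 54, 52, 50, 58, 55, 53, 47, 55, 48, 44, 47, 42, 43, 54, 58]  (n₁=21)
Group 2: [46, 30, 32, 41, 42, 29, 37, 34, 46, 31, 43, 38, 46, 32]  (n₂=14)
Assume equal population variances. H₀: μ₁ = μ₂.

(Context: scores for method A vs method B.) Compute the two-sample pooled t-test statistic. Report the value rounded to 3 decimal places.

x̄₁=49.857, s₁=6.159, n₁=21
x̄₂=37.643, s₂=6.344, n₂=14
s_p² = [20·6.159² + 13·6.344²]/33 = 38.8420
SE = √(s_p²·(1/21+1/14)) = 2.1504
t = (49.857−37.643)/2.1504 = 5.6801
df = 33

test statistic = 5.680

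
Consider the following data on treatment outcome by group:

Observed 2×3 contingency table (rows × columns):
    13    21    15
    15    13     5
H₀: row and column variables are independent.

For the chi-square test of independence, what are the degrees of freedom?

degrees of freedom = 2

df = (r−1)(c−1) = (2−1)·(3−1) = 2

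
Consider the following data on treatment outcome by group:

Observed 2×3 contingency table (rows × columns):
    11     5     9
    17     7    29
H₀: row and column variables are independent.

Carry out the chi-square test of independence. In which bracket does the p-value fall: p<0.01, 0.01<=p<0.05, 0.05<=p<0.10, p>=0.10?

p-value bracket: p>=0.10

Row totals [25, 53], col totals [28, 12, 38], n=78
χ² = (11−8.97)²/8.97 + (5−3.85)²/3.85 + (9−12.18)²/12.18 + (17−19.03)²/19.03 + (7−8.15)²/8.15 + (29−25.82)²/25.82 = 2.4038
df = 2
p-value (upper-tail) = 0.30062
→ bracket: p>=0.10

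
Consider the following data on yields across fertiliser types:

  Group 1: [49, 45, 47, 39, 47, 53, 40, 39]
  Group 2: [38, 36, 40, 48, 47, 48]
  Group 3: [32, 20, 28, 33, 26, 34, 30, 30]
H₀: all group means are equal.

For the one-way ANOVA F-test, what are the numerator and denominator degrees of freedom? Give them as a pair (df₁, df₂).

k = 3 groups, N = 22 total
df = (k−1, N−k) = (3−1, 22−3) = (2, 19)

degrees of freedom = [2, 19]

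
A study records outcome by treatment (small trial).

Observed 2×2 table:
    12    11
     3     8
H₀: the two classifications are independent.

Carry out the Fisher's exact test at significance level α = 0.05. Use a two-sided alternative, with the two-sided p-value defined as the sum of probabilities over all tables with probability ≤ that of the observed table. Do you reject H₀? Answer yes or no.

reject H₀: no

Margins: r₁=23, r₂=11, c₁=15, c₂=19, n=34
p_obs = C(23,12)·C(11,3)/C(34,15); sum pmf over tables with pmf ≤ p_obs
p-value (two-sided) = 0.27138
At α=0.05: p ≥ α → fail to reject H₀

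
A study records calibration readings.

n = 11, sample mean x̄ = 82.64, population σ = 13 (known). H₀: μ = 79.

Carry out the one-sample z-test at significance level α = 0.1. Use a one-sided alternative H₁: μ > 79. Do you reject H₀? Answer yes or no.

reject H₀: no

SE = σ/√n = 13/√11 = 3.9196
z = (x̄−μ₀)/SE = (82.64−79)/3.9196 = 0.9287
p-value (one-sided, H₁ greater) = 0.17653
At α=0.1: p ≥ α → fail to reject H₀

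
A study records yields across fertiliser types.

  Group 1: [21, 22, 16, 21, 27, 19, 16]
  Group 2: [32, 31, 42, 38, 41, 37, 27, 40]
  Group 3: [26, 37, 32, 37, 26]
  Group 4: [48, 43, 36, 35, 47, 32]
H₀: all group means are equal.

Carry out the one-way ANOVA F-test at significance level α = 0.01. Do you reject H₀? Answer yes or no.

Group means [20.29, 36.00, 31.60, 40.17], grand mean 31.885
SSB = Σnᵢ(x̄ᵢ−x̄)² = 1489.192; SSW = ΣΣ(x−x̄ᵢ)² = 639.462
MSB = 1489.192/3 = 496.3973; MSW = 639.462/22 = 29.0665
F = MSB/MSW = 17.0780
df = (3, 22)
p-value (upper-tail) = 0.00001
At α=0.01: p < α → reject H₀

reject H₀: yes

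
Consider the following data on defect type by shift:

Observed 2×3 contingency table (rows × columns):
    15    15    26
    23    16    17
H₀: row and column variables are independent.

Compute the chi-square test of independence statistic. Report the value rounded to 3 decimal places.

test statistic = 3.600

Row totals [56, 56], col totals [38, 31, 43], n=112
χ² = (15−19.00)²/19.00 + (15−15.50)²/15.50 + (26−21.50)²/21.50 + (23−19.00)²/19.00 + (16−15.50)²/15.50 + (17−21.50)²/21.50 = 3.6002
df = 2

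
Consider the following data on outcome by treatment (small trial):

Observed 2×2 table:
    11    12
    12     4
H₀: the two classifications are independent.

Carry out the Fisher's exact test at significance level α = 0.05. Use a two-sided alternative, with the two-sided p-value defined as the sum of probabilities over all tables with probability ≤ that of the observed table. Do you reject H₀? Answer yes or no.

Margins: r₁=23, r₂=16, c₁=23, c₂=16, n=39
p_obs = C(23,11)·C(16,12)/C(39,23); sum pmf over tables with pmf ≤ p_obs
p-value (two-sided) = 0.11085
At α=0.05: p ≥ α → fail to reject H₀

reject H₀: no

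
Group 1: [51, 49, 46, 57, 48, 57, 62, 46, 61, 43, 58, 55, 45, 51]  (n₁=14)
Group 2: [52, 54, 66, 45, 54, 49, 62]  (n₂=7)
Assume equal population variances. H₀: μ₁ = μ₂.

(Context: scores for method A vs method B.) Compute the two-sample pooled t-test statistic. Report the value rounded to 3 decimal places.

x̄₁=52.071, s₁=6.232, n₁=14
x̄₂=54.571, s₂=7.254, n₂=7
s_p² = [13·6.232² + 6·7.254²]/19 = 43.1917
SE = √(s_p²·(1/14+1/7)) = 3.0423
t = (52.071−54.571)/3.0423 = -0.8218
df = 19

test statistic = -0.822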